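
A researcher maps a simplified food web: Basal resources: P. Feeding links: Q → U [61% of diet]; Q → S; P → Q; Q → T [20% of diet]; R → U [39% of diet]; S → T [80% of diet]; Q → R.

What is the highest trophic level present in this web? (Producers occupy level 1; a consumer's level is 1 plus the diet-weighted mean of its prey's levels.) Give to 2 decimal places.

Q: 1 + 1 = 2
R: 1 + 2 = 3
S: 1 + 2 = 3
T: 1 + (0.8×3 + 0.2×2) = 3.8
U: 1 + (0.39×3 + 0.61×2) = 3.39

3.80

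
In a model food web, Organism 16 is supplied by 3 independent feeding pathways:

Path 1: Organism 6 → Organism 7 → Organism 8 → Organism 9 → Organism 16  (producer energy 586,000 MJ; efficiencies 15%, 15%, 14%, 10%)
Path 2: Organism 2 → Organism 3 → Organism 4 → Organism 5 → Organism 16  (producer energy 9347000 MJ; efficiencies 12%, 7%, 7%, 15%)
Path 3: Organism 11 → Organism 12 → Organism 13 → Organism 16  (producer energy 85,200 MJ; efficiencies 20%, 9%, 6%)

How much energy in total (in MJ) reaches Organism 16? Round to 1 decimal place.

1101.0 MJ

Path 1: 586000 × 0.15 × 0.15 × 0.14 × 0.1 = 184.59 MJ
Path 2: 9347000 × 0.12 × 0.07 × 0.07 × 0.15 = 824.4054 MJ
Path 3: 85200 × 0.2 × 0.09 × 0.06 = 92.016 MJ
Total at Organism 16: 184.59 + 824.4054 + 92.016 = 1101.0114 MJ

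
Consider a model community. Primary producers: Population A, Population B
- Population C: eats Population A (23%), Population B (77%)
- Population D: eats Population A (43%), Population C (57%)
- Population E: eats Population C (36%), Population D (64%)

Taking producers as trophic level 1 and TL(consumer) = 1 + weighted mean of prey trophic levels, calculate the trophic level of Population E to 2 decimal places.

Population C: 1 + (0.23×1 + 0.77×1) = 2
Population D: 1 + (0.43×1 + 0.57×2) = 2.57
Population E: 1 + (0.36×2 + 0.64×2.57) = 3.3648

3.36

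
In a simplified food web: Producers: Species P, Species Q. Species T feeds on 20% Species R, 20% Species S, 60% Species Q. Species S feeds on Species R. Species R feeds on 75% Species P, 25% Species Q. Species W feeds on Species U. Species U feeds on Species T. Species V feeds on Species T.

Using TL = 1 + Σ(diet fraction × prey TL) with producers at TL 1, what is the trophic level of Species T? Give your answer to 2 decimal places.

2.60

Species R: 1 + (0.75×1 + 0.25×1) = 2
Species S: 1 + 2 = 3
Species T: 1 + (0.2×2 + 0.2×3 + 0.6×1) = 2.6
Species U: 1 + 2.6 = 3.6
Species V: 1 + 2.6 = 3.6
Species W: 1 + 3.6 = 4.6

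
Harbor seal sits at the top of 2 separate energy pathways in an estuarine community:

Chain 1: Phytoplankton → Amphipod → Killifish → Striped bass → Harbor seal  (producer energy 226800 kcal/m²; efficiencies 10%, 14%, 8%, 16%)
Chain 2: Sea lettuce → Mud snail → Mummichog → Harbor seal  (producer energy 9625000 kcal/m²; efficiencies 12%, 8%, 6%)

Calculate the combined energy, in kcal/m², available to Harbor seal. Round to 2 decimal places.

Chain 1: 226800 × 0.1 × 0.14 × 0.08 × 0.16 = 40.64256 kcal/m²
Chain 2: 9625000 × 0.12 × 0.08 × 0.06 = 5544 kcal/m²
Total at Harbor seal: 40.64256 + 5544 = 5584.64256 kcal/m²

5584.64 kcal/m²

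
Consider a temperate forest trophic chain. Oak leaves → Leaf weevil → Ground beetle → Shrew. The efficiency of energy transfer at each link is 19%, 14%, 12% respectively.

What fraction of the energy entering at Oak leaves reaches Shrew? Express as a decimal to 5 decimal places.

Product of link efficiencies: 0.19 × 0.14 × 0.12 = 0.003192

0.00319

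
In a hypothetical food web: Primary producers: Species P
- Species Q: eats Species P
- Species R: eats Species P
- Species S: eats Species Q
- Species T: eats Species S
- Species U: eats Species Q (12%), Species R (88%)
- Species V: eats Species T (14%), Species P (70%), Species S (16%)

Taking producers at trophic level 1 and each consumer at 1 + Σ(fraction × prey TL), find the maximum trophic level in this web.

Species Q: 1 + 1 = 2
Species R: 1 + 1 = 2
Species S: 1 + 2 = 3
Species T: 1 + 3 = 4
Species U: 1 + (0.12×2 + 0.88×2) = 3
Species V: 1 + (0.14×4 + 0.7×1 + 0.16×3) = 2.74

4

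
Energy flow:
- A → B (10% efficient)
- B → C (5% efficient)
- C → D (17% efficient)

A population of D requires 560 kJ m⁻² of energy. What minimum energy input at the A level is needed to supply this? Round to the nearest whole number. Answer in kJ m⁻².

658824 kJ m⁻²

Cumulative transfer efficiency: 0.1 × 0.05 × 0.17 = 0.00085
A energy = 560 / 0.00085 = 658824 kJ m⁻²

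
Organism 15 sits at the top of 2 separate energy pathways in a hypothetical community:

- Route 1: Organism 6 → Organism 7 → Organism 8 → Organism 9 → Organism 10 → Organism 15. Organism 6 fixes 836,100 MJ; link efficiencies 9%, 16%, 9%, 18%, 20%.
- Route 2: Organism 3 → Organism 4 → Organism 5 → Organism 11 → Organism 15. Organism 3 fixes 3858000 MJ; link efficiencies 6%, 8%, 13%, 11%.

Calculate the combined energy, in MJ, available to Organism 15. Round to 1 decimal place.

Route 1: 836100 × 0.09 × 0.16 × 0.09 × 0.18 × 0.2 = 39.0090816 MJ
Route 2: 3858000 × 0.06 × 0.08 × 0.13 × 0.11 = 264.81312 MJ
Total at Organism 15: 39.0090816 + 264.81312 = 303.8222016 MJ

303.8 MJ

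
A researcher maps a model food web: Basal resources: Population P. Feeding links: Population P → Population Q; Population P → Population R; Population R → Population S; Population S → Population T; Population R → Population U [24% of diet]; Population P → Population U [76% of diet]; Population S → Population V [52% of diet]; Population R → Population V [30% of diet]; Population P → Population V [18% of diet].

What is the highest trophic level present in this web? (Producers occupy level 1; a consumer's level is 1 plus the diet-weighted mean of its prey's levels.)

Population Q: 1 + 1 = 2
Population R: 1 + 1 = 2
Population S: 1 + 2 = 3
Population T: 1 + 3 = 4
Population U: 1 + (0.24×2 + 0.76×1) = 2.24
Population V: 1 + (0.52×3 + 0.3×2 + 0.18×1) = 3.34

4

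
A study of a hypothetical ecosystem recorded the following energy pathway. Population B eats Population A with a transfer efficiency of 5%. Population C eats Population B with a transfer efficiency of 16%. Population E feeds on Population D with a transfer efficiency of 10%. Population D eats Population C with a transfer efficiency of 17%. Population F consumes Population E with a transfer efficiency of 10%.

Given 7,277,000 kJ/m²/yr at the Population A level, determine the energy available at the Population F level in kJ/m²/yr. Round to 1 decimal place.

Population B: 7277000 × 0.05 = 363850 kJ/m²/yr
Population C: 363850 × 0.16 = 58216 kJ/m²/yr
Population D: 58216 × 0.17 = 9896.72 kJ/m²/yr
Population E: 9896.72 × 0.1 = 989.672 kJ/m²/yr
Population F: 989.672 × 0.1 = 98.9672 kJ/m²/yr

99.0 kJ/m²/yr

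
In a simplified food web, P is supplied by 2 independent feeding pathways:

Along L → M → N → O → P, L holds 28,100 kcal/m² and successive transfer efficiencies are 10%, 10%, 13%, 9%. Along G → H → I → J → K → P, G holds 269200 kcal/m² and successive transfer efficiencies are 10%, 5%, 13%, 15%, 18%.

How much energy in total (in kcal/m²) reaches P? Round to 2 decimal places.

Via L: 28100 × 0.1 × 0.1 × 0.13 × 0.09 = 3.2877 kcal/m²
Via G: 269200 × 0.1 × 0.05 × 0.13 × 0.15 × 0.18 = 4.72446 kcal/m²
Total at P: 3.2877 + 4.72446 = 8.01216 kcal/m²

8.01 kcal/m²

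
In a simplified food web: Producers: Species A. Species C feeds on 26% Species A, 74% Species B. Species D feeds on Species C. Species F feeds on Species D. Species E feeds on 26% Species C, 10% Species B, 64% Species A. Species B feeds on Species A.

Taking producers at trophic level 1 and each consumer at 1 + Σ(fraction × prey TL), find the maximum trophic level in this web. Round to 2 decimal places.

4.74

Species B: 1 + 1 = 2
Species C: 1 + (0.26×1 + 0.74×2) = 2.74
Species D: 1 + 2.74 = 3.74
Species E: 1 + (0.26×2.74 + 0.1×2 + 0.64×1) = 2.5524
Species F: 1 + 3.74 = 4.74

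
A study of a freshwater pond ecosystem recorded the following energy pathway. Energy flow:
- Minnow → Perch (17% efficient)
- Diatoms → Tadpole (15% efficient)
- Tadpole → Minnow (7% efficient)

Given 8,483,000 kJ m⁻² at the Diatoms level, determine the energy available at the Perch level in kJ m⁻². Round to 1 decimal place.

15142.2 kJ m⁻²

Tadpole: 8483000 × 0.15 = 1272450 kJ m⁻²
Minnow: 1272450 × 0.07 = 89071.5 kJ m⁻²
Perch: 89071.5 × 0.17 = 15142.155 kJ m⁻²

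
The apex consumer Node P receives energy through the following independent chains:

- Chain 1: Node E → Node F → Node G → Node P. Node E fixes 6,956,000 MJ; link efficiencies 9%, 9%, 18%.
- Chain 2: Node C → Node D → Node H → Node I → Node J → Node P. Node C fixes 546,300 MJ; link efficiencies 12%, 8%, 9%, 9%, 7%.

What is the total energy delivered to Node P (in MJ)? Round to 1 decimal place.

Chain 1: 6956000 × 0.09 × 0.09 × 0.18 = 10141.848 MJ
Chain 2: 546300 × 0.12 × 0.08 × 0.09 × 0.09 × 0.07 = 2.97362016 MJ
Total at Node P: 10141.848 + 2.97362016 = 10144.82162016 MJ

10144.8 MJ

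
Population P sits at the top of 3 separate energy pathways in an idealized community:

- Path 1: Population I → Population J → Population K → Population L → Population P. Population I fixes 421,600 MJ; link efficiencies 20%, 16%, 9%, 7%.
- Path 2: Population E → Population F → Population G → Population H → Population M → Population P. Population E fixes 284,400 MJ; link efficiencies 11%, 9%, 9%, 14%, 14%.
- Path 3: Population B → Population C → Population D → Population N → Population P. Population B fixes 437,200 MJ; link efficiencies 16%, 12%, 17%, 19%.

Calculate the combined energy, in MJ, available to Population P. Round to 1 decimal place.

361.1 MJ

Path 1: 421600 × 0.2 × 0.16 × 0.09 × 0.07 = 84.99456 MJ
Path 2: 284400 × 0.11 × 0.09 × 0.09 × 0.14 × 0.14 = 4.96664784 MJ
Path 3: 437200 × 0.16 × 0.12 × 0.17 × 0.19 = 271.133952 MJ
Total at Population P: 84.99456 + 4.96664784 + 271.133952 = 361.09515984 MJ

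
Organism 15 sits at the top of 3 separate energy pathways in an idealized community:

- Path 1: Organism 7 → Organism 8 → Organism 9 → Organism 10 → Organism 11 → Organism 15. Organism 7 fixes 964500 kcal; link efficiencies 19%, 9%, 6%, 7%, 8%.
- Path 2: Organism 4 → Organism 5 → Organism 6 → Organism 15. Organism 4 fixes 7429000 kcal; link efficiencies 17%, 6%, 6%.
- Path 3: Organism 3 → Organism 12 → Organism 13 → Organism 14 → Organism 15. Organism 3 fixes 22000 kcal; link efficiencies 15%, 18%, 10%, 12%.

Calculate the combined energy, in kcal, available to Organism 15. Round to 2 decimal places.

4559.22 kcal

Path 1: 964500 × 0.19 × 0.09 × 0.06 × 0.07 × 0.08 = 5.5416312 kcal
Path 2: 7429000 × 0.17 × 0.06 × 0.06 = 4546.548 kcal
Path 3: 22000 × 0.15 × 0.18 × 0.1 × 0.12 = 7.128 kcal
Total at Organism 15: 5.5416312 + 4546.548 + 7.128 = 4559.2176312 kcal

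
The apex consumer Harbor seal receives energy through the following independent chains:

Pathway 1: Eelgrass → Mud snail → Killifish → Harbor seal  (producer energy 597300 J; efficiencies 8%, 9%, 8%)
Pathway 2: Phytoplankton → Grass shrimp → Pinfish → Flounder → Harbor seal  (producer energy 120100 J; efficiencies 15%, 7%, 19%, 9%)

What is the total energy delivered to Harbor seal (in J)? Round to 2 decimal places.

365.61 J

Pathway 1: 597300 × 0.08 × 0.09 × 0.08 = 344.0448 J
Pathway 2: 120100 × 0.15 × 0.07 × 0.19 × 0.09 = 21.563955 J
Total at Harbor seal: 344.0448 + 21.563955 = 365.608755 J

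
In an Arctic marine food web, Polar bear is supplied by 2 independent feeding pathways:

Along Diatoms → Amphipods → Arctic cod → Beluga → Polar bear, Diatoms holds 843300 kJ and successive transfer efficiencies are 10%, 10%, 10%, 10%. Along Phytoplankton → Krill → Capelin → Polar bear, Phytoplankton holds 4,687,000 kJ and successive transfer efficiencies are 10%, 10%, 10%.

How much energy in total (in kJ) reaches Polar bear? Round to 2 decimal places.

Via Diatoms: 843300 × 0.1 × 0.1 × 0.1 × 0.1 = 84.33 kJ
Via Phytoplankton: 4687000 × 0.1 × 0.1 × 0.1 = 4687 kJ
Total at Polar bear: 84.33 + 4687 = 4771.33 kJ

4771.33 kJ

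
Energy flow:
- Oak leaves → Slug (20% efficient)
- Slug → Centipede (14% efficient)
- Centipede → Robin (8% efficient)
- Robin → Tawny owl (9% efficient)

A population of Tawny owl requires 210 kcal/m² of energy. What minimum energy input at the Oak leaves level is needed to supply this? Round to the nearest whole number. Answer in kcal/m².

1041667 kcal/m²

Cumulative transfer efficiency: 0.2 × 0.14 × 0.08 × 0.09 = 0.0002016
Oak leaves energy = 210 / 0.0002016 = 1041667 kcal/m²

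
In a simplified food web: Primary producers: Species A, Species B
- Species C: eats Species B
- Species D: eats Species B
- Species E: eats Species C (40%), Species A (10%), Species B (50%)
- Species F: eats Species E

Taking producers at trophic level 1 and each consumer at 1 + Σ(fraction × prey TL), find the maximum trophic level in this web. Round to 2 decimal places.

3.40

Species C: 1 + 1 = 2
Species D: 1 + 1 = 2
Species E: 1 + (0.4×2 + 0.1×1 + 0.5×1) = 2.4
Species F: 1 + 2.4 = 3.4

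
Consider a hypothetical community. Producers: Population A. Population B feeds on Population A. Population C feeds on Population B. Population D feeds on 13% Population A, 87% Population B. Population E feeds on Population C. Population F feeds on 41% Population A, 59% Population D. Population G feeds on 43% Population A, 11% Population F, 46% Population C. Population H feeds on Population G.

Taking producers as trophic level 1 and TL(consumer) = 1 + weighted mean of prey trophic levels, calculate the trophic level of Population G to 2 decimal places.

Population B: 1 + 1 = 2
Population C: 1 + 2 = 3
Population D: 1 + (0.13×1 + 0.87×2) = 2.87
Population E: 1 + 3 = 4
Population F: 1 + (0.41×1 + 0.59×2.87) = 3.1033
Population G: 1 + (0.43×1 + 0.11×3.1033 + 0.46×3) = 3.151363
Population H: 1 + 3.151363 = 4.151363

3.15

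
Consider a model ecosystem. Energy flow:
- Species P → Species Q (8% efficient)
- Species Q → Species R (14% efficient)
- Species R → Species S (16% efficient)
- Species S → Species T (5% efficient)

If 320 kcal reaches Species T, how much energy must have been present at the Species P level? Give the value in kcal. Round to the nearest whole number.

3571429 kcal

Cumulative transfer efficiency: 0.08 × 0.14 × 0.16 × 0.05 = 0.0000896
Species P energy = 320 / 0.0000896 = 3571429 kcal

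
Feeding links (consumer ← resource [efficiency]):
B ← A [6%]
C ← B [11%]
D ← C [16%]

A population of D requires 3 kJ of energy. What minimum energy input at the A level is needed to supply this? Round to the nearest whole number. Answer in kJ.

Cumulative transfer efficiency: 0.06 × 0.11 × 0.16 = 0.001056
A energy = 3 / 0.001056 = 2841 kJ

2841 kJ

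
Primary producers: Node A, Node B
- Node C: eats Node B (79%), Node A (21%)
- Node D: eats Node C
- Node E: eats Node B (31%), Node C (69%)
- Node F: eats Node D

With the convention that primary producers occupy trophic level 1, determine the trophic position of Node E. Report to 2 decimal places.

2.69

Node C: 1 + (0.79×1 + 0.21×1) = 2
Node D: 1 + 2 = 3
Node E: 1 + (0.31×1 + 0.69×2) = 2.69
Node F: 1 + 3 = 4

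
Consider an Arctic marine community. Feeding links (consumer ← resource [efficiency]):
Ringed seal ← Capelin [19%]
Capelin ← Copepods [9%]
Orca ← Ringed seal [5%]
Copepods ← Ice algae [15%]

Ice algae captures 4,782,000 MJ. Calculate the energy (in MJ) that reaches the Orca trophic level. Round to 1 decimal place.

Copepods: 4782000 × 0.15 = 717300 MJ
Capelin: 717300 × 0.09 = 64557 MJ
Ringed seal: 64557 × 0.19 = 12265.83 MJ
Orca: 12265.83 × 0.05 = 613.2915 MJ

613.3 MJ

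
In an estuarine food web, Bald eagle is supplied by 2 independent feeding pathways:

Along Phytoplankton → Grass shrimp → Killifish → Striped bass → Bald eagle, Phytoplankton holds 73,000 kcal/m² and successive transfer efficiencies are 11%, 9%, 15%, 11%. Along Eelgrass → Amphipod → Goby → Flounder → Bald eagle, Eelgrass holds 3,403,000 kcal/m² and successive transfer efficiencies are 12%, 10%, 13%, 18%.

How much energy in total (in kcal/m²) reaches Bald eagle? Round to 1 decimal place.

967.5 kcal/m²

Via Phytoplankton: 73000 × 0.11 × 0.09 × 0.15 × 0.11 = 11.92455 kcal/m²
Via Eelgrass: 3403000 × 0.12 × 0.1 × 0.13 × 0.18 = 955.5624 kcal/m²
Total at Bald eagle: 11.92455 + 955.5624 = 967.48695 kcal/m²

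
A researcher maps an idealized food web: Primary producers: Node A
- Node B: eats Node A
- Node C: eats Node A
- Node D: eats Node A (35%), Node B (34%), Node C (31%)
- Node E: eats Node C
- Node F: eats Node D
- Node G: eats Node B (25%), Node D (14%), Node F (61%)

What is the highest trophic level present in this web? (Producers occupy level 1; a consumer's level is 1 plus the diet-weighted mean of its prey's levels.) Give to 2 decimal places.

Node B: 1 + 1 = 2
Node C: 1 + 1 = 2
Node D: 1 + (0.35×1 + 0.34×2 + 0.31×2) = 2.65
Node E: 1 + 2 = 3
Node F: 1 + 2.65 = 3.65
Node G: 1 + (0.25×2 + 0.14×2.65 + 0.61×3.65) = 4.0975

4.10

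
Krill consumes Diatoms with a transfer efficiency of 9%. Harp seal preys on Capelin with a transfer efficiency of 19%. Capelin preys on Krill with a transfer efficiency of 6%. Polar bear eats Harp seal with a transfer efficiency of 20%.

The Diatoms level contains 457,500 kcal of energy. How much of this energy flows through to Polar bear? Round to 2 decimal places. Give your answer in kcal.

Krill: 457500 × 0.09 = 41175 kcal
Capelin: 41175 × 0.06 = 2470.5 kcal
Harp seal: 2470.5 × 0.19 = 469.395 kcal
Polar bear: 469.395 × 0.2 = 93.879 kcal

93.88 kcal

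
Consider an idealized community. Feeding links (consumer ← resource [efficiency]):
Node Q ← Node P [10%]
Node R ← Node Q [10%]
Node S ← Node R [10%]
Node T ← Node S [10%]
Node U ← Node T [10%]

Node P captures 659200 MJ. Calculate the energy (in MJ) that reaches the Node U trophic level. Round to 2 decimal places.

Node Q: 659200 × 0.1 = 65920 MJ
Node R: 65920 × 0.1 = 6592 MJ
Node S: 6592 × 0.1 = 659.2 MJ
Node T: 659.2 × 0.1 = 65.92 MJ
Node U: 65.92 × 0.1 = 6.592 MJ

6.59 MJ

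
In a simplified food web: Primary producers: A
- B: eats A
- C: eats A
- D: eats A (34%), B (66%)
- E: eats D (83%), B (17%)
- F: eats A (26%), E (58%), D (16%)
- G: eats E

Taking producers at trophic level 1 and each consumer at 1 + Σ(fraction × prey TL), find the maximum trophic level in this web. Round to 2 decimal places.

4.55

B: 1 + 1 = 2
C: 1 + 1 = 2
D: 1 + (0.34×1 + 0.66×2) = 2.66
E: 1 + (0.83×2.66 + 0.17×2) = 3.5478
F: 1 + (0.26×1 + 0.58×3.5478 + 0.16×2.66) = 3.743324
G: 1 + 3.5478 = 4.5478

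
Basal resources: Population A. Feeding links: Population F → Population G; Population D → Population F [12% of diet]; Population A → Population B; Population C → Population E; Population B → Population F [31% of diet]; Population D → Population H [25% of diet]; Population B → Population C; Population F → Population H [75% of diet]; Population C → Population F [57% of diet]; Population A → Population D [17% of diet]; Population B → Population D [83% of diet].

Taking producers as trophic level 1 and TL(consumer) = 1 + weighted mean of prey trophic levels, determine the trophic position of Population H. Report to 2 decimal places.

4.46

Population B: 1 + 1 = 2
Population C: 1 + 2 = 3
Population D: 1 + (0.83×2 + 0.17×1) = 2.83
Population E: 1 + 3 = 4
Population F: 1 + (0.57×3 + 0.12×2.83 + 0.31×2) = 3.6696
Population G: 1 + 3.6696 = 4.6696
Population H: 1 + (0.75×3.6696 + 0.25×2.83) = 4.4597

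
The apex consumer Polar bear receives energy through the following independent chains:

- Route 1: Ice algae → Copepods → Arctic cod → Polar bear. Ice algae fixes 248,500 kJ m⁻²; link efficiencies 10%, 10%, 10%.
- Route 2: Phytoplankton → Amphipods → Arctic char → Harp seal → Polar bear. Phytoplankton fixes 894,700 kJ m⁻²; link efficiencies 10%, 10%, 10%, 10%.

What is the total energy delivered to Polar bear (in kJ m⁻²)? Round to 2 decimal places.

337.97 kJ m⁻²

Route 1: 248500 × 0.1 × 0.1 × 0.1 = 248.5 kJ m⁻²
Route 2: 894700 × 0.1 × 0.1 × 0.1 × 0.1 = 89.47 kJ m⁻²
Total at Polar bear: 248.5 + 89.47 = 337.97 kJ m⁻²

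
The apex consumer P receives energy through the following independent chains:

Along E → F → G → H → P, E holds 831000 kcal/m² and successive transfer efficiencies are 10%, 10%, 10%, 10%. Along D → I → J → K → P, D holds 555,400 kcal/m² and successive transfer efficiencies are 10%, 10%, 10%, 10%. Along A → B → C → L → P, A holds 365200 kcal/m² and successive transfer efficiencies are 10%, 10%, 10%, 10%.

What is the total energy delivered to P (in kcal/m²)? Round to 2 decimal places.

Via E: 831000 × 0.1 × 0.1 × 0.1 × 0.1 = 83.1 kcal/m²
Via D: 555400 × 0.1 × 0.1 × 0.1 × 0.1 = 55.54 kcal/m²
Via A: 365200 × 0.1 × 0.1 × 0.1 × 0.1 = 36.52 kcal/m²
Total at P: 83.1 + 55.54 + 36.52 = 175.16 kcal/m²

175.16 kcal/m²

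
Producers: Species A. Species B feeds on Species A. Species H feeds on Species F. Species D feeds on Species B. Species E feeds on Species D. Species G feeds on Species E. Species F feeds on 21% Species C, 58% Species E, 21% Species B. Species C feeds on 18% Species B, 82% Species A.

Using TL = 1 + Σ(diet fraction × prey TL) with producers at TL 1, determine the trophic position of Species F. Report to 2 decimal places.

Species B: 1 + 1 = 2
Species C: 1 + (0.18×2 + 0.82×1) = 2.18
Species D: 1 + 2 = 3
Species E: 1 + 3 = 4
Species F: 1 + (0.21×2.18 + 0.58×4 + 0.21×2) = 4.1978
Species G: 1 + 4 = 5
Species H: 1 + 4.1978 = 5.1978

4.20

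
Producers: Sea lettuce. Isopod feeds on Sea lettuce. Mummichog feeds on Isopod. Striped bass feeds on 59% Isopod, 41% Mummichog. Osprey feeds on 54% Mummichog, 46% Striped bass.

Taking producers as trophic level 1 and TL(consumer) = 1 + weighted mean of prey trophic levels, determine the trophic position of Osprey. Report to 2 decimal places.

Isopod: 1 + 1 = 2
Mummichog: 1 + 2 = 3
Striped bass: 1 + (0.59×2 + 0.41×3) = 3.41
Osprey: 1 + (0.54×3 + 0.46×3.41) = 4.1886

4.19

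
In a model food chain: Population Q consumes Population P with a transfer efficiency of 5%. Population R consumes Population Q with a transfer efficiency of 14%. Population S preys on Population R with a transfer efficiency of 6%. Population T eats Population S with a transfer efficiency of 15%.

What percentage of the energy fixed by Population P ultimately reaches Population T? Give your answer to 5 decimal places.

Product of link efficiencies: 0.05 × 0.14 × 0.06 × 0.15 = 0.000063
As a percentage: 0.000063 × 100 = 0.00630%

0.00630%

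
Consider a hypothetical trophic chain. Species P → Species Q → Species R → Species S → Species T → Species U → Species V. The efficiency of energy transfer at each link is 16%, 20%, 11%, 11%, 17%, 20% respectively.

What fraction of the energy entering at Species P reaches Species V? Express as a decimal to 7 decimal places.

Product of link efficiencies: 0.16 × 0.2 × 0.11 × 0.11 × 0.17 × 0.2 = 0.0000131648

0.0000132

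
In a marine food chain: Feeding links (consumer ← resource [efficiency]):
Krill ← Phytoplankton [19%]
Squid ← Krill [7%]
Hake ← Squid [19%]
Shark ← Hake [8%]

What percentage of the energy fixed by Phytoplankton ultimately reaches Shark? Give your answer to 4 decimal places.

Product of link efficiencies: 0.19 × 0.07 × 0.19 × 0.08 = 0.00020216
As a percentage: 0.00020216 × 100 = 0.0202%

0.0202%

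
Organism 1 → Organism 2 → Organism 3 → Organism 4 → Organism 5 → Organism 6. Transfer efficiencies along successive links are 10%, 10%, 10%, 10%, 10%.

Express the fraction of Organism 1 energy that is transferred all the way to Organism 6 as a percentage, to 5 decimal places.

Product of link efficiencies: 0.1 × 0.1 × 0.1 × 0.1 × 0.1 = 0.00001
As a percentage: 0.00001 × 100 = 0.00100%

0.00100%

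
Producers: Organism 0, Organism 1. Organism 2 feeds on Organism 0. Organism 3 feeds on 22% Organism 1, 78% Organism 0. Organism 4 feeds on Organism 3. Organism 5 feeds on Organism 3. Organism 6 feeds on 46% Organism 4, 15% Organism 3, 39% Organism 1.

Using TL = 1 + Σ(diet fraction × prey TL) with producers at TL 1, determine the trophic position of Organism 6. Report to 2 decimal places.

3.07

Organism 2: 1 + 1 = 2
Organism 3: 1 + (0.22×1 + 0.78×1) = 2
Organism 4: 1 + 2 = 3
Organism 5: 1 + 2 = 3
Organism 6: 1 + (0.46×3 + 0.15×2 + 0.39×1) = 3.07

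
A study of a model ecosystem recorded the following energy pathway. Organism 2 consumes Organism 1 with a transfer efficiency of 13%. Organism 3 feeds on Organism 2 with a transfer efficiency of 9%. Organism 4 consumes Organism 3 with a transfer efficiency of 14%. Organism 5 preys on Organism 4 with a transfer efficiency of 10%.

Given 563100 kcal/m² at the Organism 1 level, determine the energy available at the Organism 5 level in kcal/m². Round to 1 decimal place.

Organism 2: 563100 × 0.13 = 73203 kcal/m²
Organism 3: 73203 × 0.09 = 6588.27 kcal/m²
Organism 4: 6588.27 × 0.14 = 922.3578 kcal/m²
Organism 5: 922.3578 × 0.1 = 92.23578 kcal/m²

92.2 kcal/m²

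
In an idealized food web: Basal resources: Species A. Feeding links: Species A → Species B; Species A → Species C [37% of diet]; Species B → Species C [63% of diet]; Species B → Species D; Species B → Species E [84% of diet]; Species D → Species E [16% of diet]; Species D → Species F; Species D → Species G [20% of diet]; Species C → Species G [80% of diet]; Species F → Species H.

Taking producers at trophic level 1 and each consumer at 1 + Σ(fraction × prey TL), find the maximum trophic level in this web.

Species B: 1 + 1 = 2
Species C: 1 + (0.37×1 + 0.63×2) = 2.63
Species D: 1 + 2 = 3
Species E: 1 + (0.84×2 + 0.16×3) = 3.16
Species F: 1 + 3 = 4
Species G: 1 + (0.2×3 + 0.8×2.63) = 3.704
Species H: 1 + 4 = 5

5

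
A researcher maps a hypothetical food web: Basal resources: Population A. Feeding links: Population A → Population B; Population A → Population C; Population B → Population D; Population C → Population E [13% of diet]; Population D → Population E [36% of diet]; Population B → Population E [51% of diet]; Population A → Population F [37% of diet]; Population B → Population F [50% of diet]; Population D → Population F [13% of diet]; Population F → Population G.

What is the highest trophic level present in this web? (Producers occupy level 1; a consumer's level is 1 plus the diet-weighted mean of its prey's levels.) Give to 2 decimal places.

3.76

Population B: 1 + 1 = 2
Population C: 1 + 1 = 2
Population D: 1 + 2 = 3
Population E: 1 + (0.13×2 + 0.36×3 + 0.51×2) = 3.36
Population F: 1 + (0.37×1 + 0.5×2 + 0.13×3) = 2.76
Population G: 1 + 2.76 = 3.76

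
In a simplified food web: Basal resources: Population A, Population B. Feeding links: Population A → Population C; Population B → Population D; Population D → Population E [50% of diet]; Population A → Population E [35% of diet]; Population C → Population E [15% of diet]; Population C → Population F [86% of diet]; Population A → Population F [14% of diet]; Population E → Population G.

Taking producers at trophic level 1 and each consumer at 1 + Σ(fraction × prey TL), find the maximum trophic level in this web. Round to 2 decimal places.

3.65

Population C: 1 + 1 = 2
Population D: 1 + 1 = 2
Population E: 1 + (0.5×2 + 0.35×1 + 0.15×2) = 2.65
Population F: 1 + (0.86×2 + 0.14×1) = 2.86
Population G: 1 + 2.65 = 3.65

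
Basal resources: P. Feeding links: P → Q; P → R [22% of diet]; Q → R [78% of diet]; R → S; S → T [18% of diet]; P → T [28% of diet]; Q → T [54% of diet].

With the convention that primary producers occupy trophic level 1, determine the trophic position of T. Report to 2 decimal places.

3.04

Q: 1 + 1 = 2
R: 1 + (0.22×1 + 0.78×2) = 2.78
S: 1 + 2.78 = 3.78
T: 1 + (0.18×3.78 + 0.28×1 + 0.54×2) = 3.0404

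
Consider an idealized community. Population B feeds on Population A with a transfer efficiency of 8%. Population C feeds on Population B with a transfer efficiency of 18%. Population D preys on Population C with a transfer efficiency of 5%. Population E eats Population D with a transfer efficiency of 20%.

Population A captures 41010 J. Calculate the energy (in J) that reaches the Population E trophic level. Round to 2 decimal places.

5.91 J

Population B: 41010 × 0.08 = 3280.8 J
Population C: 3280.8 × 0.18 = 590.544 J
Population D: 590.544 × 0.05 = 29.5272 J
Population E: 29.5272 × 0.2 = 5.90544 J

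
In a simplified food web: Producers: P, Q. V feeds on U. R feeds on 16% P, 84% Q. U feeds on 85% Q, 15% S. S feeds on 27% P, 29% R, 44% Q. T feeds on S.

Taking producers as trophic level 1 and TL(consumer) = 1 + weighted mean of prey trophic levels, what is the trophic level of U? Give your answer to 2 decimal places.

R: 1 + (0.16×1 + 0.84×1) = 2
S: 1 + (0.27×1 + 0.29×2 + 0.44×1) = 2.29
T: 1 + 2.29 = 3.29
U: 1 + (0.85×1 + 0.15×2.29) = 2.1935
V: 1 + 2.1935 = 3.1935

2.19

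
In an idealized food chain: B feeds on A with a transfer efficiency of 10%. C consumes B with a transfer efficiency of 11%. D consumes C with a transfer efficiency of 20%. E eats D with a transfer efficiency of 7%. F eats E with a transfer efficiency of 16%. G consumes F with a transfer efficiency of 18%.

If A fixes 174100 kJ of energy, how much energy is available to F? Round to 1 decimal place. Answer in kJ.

4.3 kJ

B: 174100 × 0.1 = 17410 kJ
C: 17410 × 0.11 = 1915.1 kJ
D: 1915.1 × 0.2 = 383.02 kJ
E: 383.02 × 0.07 = 26.8114 kJ
F: 26.8114 × 0.16 = 4.289824 kJ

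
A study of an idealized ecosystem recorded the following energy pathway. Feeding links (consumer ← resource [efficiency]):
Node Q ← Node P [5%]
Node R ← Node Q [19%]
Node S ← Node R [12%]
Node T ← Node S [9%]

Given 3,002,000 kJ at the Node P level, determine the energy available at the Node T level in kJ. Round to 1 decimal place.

Node Q: 3002000 × 0.05 = 150100 kJ
Node R: 150100 × 0.19 = 28519 kJ
Node S: 28519 × 0.12 = 3422.28 kJ
Node T: 3422.28 × 0.09 = 308.0052 kJ

308.0 kJ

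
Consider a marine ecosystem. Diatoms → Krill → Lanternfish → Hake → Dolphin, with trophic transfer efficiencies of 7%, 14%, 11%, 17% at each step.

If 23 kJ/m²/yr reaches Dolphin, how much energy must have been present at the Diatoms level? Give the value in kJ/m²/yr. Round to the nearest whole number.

Cumulative transfer efficiency: 0.07 × 0.14 × 0.11 × 0.17 = 0.00018326
Diatoms energy = 23 / 0.00018326 = 125505 kJ/m²/yr

125505 kJ/m²/yr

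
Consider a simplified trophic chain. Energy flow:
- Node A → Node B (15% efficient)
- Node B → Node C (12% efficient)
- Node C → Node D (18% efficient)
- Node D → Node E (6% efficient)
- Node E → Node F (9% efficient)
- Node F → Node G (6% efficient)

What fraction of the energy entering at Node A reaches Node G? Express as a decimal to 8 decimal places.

0.00000105

Product of link efficiencies: 0.15 × 0.12 × 0.18 × 0.06 × 0.09 × 0.06 = 0.00000104976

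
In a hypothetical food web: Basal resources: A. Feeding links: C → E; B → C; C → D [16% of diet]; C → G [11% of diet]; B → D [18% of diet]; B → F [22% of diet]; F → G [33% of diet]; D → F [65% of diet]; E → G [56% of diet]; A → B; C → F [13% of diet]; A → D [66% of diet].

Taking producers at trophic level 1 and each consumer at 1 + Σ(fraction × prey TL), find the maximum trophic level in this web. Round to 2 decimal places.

B: 1 + 1 = 2
C: 1 + 2 = 3
D: 1 + (0.18×2 + 0.16×3 + 0.66×1) = 2.5
E: 1 + 3 = 4
F: 1 + (0.13×3 + 0.22×2 + 0.65×2.5) = 3.455
G: 1 + (0.33×3.455 + 0.11×3 + 0.56×4) = 4.71015

4.71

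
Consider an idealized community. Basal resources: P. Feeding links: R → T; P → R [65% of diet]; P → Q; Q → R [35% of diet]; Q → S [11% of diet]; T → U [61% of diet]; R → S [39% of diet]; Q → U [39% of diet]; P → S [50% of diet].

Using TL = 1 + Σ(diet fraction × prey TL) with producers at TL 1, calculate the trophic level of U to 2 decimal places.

Q: 1 + 1 = 2
R: 1 + (0.65×1 + 0.35×2) = 2.35
S: 1 + (0.5×1 + 0.11×2 + 0.39×2.35) = 2.6365
T: 1 + 2.35 = 3.35
U: 1 + (0.61×3.35 + 0.39×2) = 3.8235

3.82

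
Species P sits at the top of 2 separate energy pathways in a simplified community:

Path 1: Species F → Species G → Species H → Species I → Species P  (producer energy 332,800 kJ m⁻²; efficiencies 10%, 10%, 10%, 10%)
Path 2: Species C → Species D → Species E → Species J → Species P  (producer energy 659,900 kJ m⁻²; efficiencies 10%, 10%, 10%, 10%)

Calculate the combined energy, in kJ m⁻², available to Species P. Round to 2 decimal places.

99.27 kJ m⁻²

Path 1: 332800 × 0.1 × 0.1 × 0.1 × 0.1 = 33.28 kJ m⁻²
Path 2: 659900 × 0.1 × 0.1 × 0.1 × 0.1 = 65.99 kJ m⁻²
Total at Species P: 33.28 + 65.99 = 99.27 kJ m⁻²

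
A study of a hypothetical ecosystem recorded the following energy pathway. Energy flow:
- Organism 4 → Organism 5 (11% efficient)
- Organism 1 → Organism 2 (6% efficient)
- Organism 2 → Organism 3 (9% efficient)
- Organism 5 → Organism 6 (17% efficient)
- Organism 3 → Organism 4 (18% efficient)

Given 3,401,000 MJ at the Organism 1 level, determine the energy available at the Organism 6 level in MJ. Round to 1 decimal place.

Organism 2: 3401000 × 0.06 = 204060 MJ
Organism 3: 204060 × 0.09 = 18365.4 MJ
Organism 4: 18365.4 × 0.18 = 3305.772 MJ
Organism 5: 3305.772 × 0.11 = 363.63492 MJ
Organism 6: 363.63492 × 0.17 = 61.8179364 MJ

61.8 MJ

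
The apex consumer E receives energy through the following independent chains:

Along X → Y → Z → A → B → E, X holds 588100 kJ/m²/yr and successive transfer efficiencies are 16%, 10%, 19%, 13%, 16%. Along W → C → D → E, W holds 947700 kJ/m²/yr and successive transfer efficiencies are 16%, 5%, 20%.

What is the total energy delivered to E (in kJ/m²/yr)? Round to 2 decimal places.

1553.51 kJ/m²/yr

Via X: 588100 × 0.16 × 0.1 × 0.19 × 0.13 × 0.16 = 37.1867392 kJ/m²/yr
Via W: 947700 × 0.16 × 0.05 × 0.2 = 1516.32 kJ/m²/yr
Total at E: 37.1867392 + 1516.32 = 1553.5067392 kJ/m²/yr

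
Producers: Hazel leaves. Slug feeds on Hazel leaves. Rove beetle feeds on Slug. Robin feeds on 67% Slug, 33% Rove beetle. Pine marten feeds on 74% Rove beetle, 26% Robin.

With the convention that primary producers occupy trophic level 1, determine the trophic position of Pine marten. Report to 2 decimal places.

Slug: 1 + 1 = 2
Rove beetle: 1 + 2 = 3
Robin: 1 + (0.67×2 + 0.33×3) = 3.33
Pine marten: 1 + (0.74×3 + 0.26×3.33) = 4.0858

4.09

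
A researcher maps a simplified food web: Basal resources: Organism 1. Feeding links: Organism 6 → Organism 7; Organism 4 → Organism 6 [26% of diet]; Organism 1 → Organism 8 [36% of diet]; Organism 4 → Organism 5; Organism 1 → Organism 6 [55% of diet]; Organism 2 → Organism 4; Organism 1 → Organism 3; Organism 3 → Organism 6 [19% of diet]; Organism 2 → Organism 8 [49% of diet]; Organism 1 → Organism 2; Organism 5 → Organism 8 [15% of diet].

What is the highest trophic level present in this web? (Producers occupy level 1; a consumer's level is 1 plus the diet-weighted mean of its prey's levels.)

Organism 2: 1 + 1 = 2
Organism 3: 1 + 1 = 2
Organism 4: 1 + 2 = 3
Organism 5: 1 + 3 = 4
Organism 6: 1 + (0.55×1 + 0.19×2 + 0.26×3) = 2.71
Organism 7: 1 + 2.71 = 3.71
Organism 8: 1 + (0.15×4 + 0.36×1 + 0.49×2) = 2.94

4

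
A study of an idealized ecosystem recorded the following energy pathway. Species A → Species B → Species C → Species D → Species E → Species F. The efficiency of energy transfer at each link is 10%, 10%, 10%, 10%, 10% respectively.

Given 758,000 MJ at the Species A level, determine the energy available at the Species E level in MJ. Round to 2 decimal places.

75.80 MJ

Species B: 758000 × 0.1 = 75800 MJ
Species C: 75800 × 0.1 = 7580 MJ
Species D: 7580 × 0.1 = 758 MJ
Species E: 758 × 0.1 = 75.8 MJ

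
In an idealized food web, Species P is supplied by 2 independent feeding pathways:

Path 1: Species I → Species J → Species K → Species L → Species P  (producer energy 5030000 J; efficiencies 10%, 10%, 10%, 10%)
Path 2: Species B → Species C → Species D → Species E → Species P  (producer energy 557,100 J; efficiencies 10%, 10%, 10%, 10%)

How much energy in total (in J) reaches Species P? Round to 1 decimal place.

Path 1: 5030000 × 0.1 × 0.1 × 0.1 × 0.1 = 503 J
Path 2: 557100 × 0.1 × 0.1 × 0.1 × 0.1 = 55.71 J
Total at Species P: 503 + 55.71 = 558.71 J

558.7 J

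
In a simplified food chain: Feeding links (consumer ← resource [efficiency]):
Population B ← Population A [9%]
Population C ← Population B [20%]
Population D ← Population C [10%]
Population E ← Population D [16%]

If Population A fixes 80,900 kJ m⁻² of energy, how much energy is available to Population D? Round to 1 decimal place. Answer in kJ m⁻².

145.6 kJ m⁻²

Population B: 80900 × 0.09 = 7281 kJ m⁻²
Population C: 7281 × 0.2 = 1456.2 kJ m⁻²
Population D: 1456.2 × 0.1 = 145.62 kJ m⁻²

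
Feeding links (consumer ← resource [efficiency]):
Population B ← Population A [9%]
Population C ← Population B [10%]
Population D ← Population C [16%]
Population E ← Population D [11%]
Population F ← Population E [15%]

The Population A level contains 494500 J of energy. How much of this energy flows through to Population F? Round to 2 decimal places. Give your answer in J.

11.75 J

Population B: 494500 × 0.09 = 44505 J
Population C: 44505 × 0.1 = 4450.5 J
Population D: 4450.5 × 0.16 = 712.08 J
Population E: 712.08 × 0.11 = 78.3288 J
Population F: 78.3288 × 0.15 = 11.74932 J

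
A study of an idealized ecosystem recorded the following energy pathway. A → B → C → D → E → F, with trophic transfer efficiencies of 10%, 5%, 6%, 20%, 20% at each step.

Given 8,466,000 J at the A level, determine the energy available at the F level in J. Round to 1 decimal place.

101.6 J

B: 8466000 × 0.1 = 846600 J
C: 846600 × 0.05 = 42330 J
D: 42330 × 0.06 = 2539.8 J
E: 2539.8 × 0.2 = 507.96 J
F: 507.96 × 0.2 = 101.592 J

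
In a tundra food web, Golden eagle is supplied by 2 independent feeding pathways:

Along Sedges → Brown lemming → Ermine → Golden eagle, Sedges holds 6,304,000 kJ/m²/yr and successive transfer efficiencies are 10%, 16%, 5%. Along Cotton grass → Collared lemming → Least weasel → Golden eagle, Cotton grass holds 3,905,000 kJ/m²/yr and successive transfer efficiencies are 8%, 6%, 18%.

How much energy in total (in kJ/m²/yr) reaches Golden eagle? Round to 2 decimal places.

8417.12 kJ/m²/yr

Via Sedges: 6304000 × 0.1 × 0.16 × 0.05 = 5043.2 kJ/m²/yr
Via Cotton grass: 3905000 × 0.08 × 0.06 × 0.18 = 3373.92 kJ/m²/yr
Total at Golden eagle: 5043.2 + 3373.92 = 8417.12 kJ/m²/yr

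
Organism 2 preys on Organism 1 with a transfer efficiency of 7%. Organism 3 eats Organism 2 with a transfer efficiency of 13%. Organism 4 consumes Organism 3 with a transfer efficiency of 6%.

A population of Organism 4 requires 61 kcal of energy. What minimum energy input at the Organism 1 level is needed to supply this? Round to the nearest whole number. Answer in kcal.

111722 kcal

Cumulative transfer efficiency: 0.07 × 0.13 × 0.06 = 0.000546
Organism 1 energy = 61 / 0.000546 = 111722 kcal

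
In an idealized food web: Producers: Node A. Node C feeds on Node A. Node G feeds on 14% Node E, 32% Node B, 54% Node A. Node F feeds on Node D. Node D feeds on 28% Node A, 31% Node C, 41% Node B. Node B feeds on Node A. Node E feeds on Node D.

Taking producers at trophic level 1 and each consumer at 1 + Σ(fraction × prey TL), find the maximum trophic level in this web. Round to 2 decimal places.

3.72

Node B: 1 + 1 = 2
Node C: 1 + 1 = 2
Node D: 1 + (0.28×1 + 0.31×2 + 0.41×2) = 2.72
Node E: 1 + 2.72 = 3.72
Node F: 1 + 2.72 = 3.72
Node G: 1 + (0.14×3.72 + 0.32×2 + 0.54×1) = 2.7008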